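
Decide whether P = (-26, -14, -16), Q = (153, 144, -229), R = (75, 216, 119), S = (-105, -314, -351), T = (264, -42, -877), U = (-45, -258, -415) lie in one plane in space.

The plane through P, Q, R has normal n = PQ × PR = (70320, -45678, 25212) and equation n·X = -1592220.
Checking the remaining points: n·S = -1890120, n·T = -1627968, n·U = -1842456.
Since n·S = -1890120 ≠ -1592220, S is off the plane and the points are not all coplanar.

No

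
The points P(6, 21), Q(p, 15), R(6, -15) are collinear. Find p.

Collinearity: (Q − P) must be parallel to (R − P) = (0, -36).
Cross-multiplying the components: (p − 6)·(-36) = (-6)·(0).
Solving gives p = 6.

6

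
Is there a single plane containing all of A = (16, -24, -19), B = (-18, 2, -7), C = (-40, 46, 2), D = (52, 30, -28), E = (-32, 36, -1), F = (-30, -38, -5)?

The plane through A, B, C has normal n = AB × AC = (-294, 42, -924) and equation n·P = 11844.
Checking the remaining points: n·D = 11844, n·E = 11844, n·F = 11844.
All equal 11844, so all 6 points lie in one plane.

Yes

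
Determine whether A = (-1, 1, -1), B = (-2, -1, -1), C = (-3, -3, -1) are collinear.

AB = (-1, -2, 0), AC = (-2, -4, 0).
AB × AC = (0, 0, 0).
The cross product vanishes, so the three points are collinear.

Yes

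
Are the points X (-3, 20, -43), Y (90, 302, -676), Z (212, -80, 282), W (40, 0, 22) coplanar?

Yes

A normal to the plane through X, Y, Z is n = XY × XZ = (28350, -166320, -69930).
The plane has equation n·P = -404460. For W: n·W = -404460.
Equal, so W lies in the plane and all four are coplanar.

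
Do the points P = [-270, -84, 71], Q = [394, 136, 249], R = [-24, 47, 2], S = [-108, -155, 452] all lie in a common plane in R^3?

No

With P as base: PQ = (664, 220, 178), PR = (246, 131, -69), PS = (162, -71, 381).
PR × PS = (45012, -104904, -38688).
PQ · (PR × PS) = -77376.
Since -77376 ≠ 0, the four points are not coplanar.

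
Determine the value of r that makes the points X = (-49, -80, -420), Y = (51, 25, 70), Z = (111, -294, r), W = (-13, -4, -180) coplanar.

-272

Coplanarity ⇔ det[XY; XZ; XW] = 0.
Expanding, this is linear in r: (-3820)r + (-1039040) = 0.
So r = -272.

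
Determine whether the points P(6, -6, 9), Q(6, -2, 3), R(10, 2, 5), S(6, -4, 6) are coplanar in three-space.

Yes

With P as base: PQ = (0, 4, -6), PR = (4, 8, -4), PS = (0, 2, -3).
PR × PS = (-16, 12, 8).
PQ · (PR × PS) = 0.
The scalar triple product vanishes, so the four points are coplanar.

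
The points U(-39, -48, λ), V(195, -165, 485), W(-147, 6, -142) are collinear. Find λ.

56

Collinearity requires UV × UW = 0; each component is linear in λ.
The x-component gives (171)λ + (-9576) = 0, so λ = 56.
The remaining components then also vanish.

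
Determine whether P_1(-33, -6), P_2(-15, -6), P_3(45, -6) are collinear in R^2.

Yes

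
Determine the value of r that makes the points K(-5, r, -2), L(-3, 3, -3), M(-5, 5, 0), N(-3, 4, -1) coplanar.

The points are coplanar iff KL · (KM × KN) = 0.
Expanding, this is linear in r: (-4)r + (16) = 0.
So r = 4.

4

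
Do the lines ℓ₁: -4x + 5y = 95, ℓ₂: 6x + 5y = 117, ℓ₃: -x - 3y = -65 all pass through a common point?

Lines aᵢx + bᵢy = cᵢ with pairwise distinct directions are concurrent exactly when det[aᵢ bᵢ cᵢ] = 0.
Here the determinant is 26.
Nonzero, so no common point exists.

No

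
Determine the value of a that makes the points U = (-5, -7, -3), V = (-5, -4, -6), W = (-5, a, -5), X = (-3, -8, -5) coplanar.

-5

The points are coplanar iff UV · (UW × UX) = 0.
Expanding, this is linear in a: (6)a + (30) = 0.
So a = -5.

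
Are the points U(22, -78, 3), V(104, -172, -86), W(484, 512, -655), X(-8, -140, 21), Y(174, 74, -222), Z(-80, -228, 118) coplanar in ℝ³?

The plane through U, V, W has normal n = UV × UW = (114362, 12838, 91808) and equation n·P = 1790024.
Checking the remaining points: n·X = -784248, n·Y = 467624, n·Z = -1242680.
Since n·X = -784248 ≠ 1790024, X is off the plane and the points are not all coplanar.

No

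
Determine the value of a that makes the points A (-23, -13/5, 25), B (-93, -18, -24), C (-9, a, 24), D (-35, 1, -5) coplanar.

Coplanarity ⇔ det[AB; AC; AD] = 0.
Expanding, this is linear in a: (1512)a + (-27216/5) = 0.
So a = 18/5.

18/5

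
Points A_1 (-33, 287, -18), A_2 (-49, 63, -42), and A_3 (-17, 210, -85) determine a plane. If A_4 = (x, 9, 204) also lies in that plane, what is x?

Coplanarity requires A_1A_2 · (A_1A_3 × A_1A_4) = 0.
A_1A_2 = (-16, -224, -24), A_1A_3 = (16, -77, -67); the triple product is linear in x with coefficient 13160 and constant term 1908200.
Setting it to zero: x = -145.

-145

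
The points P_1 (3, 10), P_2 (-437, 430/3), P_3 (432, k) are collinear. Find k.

-120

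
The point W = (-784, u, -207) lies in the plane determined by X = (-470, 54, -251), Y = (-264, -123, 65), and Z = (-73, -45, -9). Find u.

-23

Coplanarity requires XY · (XZ × XW) = 0.
XY = (206, -177, 316), XZ = (397, -99, 242); the triple product is linear in u with coefficient 75600 and constant term 1738800.
Setting it to zero: u = -23.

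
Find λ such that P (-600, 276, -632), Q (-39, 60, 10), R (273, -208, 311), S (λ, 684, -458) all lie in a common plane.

-585

Normal to plane PQR: n = (107040, 31443, -82956); plane equation n·X = -3117540.
Requiring n·S = -3117540: (107040)λ + (59500860) = -3117540.
So λ = -585.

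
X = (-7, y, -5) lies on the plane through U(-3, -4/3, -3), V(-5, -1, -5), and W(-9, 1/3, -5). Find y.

Coplanarity requires UV · (UW × UX) = 0.
UV = (-2, 1/3, -2), UW = (-6, 5/3, -2); the triple product is linear in y with coefficient 8 and constant term 8/3.
Setting it to zero: y = -1/3.

-1/3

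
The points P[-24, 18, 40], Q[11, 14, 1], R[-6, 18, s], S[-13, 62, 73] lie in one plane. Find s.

22

Coplanarity ⇔ det[PQ; PR; PS] = 0.
Expanding, this is linear in s: (-1584)s + (34848) = 0.
So s = 22.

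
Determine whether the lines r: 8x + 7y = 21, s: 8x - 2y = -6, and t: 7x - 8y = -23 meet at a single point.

No

Intersecting r and s: solving the 2×2 system gives (x, y) = (0, 3).
Substitute into t: (7)(0) + (-8)(3) = -24.
But t requires -23 ≠ -24, so the three lines have no common point.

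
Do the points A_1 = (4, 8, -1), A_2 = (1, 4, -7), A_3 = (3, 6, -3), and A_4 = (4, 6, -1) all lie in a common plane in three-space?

Yes

The four points are coplanar iff the 3×3 determinant with rows A_1A_2, A_1A_3, A_1A_4 is zero.
Rows: (-3, -4, -6), (-1, -2, -2), (0, -2, 0).
Expanding along the first row: (-3)(-4) − (-4)(0) + (-6)(2) = 0.
Zero determinant ⇒ coplanar.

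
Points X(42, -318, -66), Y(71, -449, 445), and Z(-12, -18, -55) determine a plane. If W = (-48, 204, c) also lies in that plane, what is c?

A normal to the plane is n = XY × XZ = (-154741, -27913, 1626).
W lies in the plane iff n · XW = 0.
This gives (1626)c + (-536580) = 0, so c = 330.

330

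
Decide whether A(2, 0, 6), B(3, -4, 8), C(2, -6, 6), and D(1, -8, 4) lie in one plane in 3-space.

Yes

The four points are coplanar iff the 3×3 determinant with rows AB, AC, AD is zero.
Rows: (1, -4, 2), (0, -6, 0), (-1, -8, -2).
Expanding along the first row: (1)(12) − (-4)(0) + (2)(-6) = 0.
Zero determinant ⇒ coplanar.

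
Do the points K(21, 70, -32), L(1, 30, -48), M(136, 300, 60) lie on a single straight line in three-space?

KL = (-20, -40, -16), KM = (115, 230, 92).
KL × KM = (0, 0, 0).
The cross product vanishes, so the three points are collinear.

Yes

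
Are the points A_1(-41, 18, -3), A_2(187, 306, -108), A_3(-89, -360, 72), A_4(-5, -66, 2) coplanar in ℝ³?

A normal to the plane through A_1, A_2, A_3 is n = A_1A_2 × A_1A_3 = (-18090, -12060, -72360).
The plane has equation n·P = 741690. For A_4: n·A_4 = 741690.
Equal, so A_4 lies in the plane and all four are coplanar.

Yes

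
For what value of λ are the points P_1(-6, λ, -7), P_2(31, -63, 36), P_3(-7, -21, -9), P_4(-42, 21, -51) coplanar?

-27

Coplanarity ⇔ det[P_1P_2; P_1P_3; P_1P_4] = 0.
Expanding, this is linear in λ: (21)λ + (567) = 0.
So λ = -27.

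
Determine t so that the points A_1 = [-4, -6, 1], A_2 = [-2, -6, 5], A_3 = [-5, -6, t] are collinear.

-1

Collinearity requires A_1A_2 × A_1A_3 = 0; each component is linear in t.
The y-component gives (-2)t + (-2) = 0, so t = -1.
The remaining components then also vanish.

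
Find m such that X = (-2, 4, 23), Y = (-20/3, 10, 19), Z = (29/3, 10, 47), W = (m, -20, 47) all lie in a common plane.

64/3

Normal to plane XYZ: n = (168, 196/3, -98); plane equation n·P = -6986/3.
Requiring n·W = -6986/3: (168)m + (-17738/3) = -6986/3.
So m = 64/3.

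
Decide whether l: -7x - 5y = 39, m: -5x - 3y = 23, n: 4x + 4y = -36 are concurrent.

No

Intersecting l and m: solving the 2×2 system gives (x, y) = (1/2, -17/2).
Substitute into n: (4)(1/2) + (4)(-17/2) = -32.
But n requires -36 ≠ -32, so the three lines have no common point.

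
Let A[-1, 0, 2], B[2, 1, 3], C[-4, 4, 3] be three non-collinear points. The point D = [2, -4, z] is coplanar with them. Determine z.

The plane through A, B, C has equation −3x − 6y + 15z = 33.
Substituting D: (15)z + (18) = 33, so z = 1.

1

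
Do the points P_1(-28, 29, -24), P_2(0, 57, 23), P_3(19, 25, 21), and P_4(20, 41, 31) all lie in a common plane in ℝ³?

No

A normal to the plane through P_1, P_2, P_3 is n = P_1P_2 × P_1P_3 = (1448, 949, -1428).
The plane has equation n·P = 21249. For P_4: n·P_4 = 23601.
23601 ≠ 21249, so P_4 is off the plane.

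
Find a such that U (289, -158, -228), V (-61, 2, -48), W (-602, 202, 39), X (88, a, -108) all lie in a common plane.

-62

Normal to plane UVW: n = (-22080, -66930, 16560); plane equation n·P = 418140.
Requiring n·X = 418140: (-66930)a + (-3731520) = 418140.
So a = -62.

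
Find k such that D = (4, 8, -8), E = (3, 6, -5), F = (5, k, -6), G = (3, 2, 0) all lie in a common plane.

6

Normal to plane DEG: n = (2, 5, 4); plane equation n·P = 16.
Requiring n·F = 16: (5)k + (-14) = 16.
So k = 6.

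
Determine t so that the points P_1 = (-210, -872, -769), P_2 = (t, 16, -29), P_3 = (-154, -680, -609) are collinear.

49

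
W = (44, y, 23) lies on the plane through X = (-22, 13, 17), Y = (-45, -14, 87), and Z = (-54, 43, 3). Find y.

A normal to the plane is n = XY × XZ = (-1722, -2562, -1554).
W lies in the plane iff n · XW = 0.
This gives (-2562)y + (-89670) = 0, so y = -35.

-35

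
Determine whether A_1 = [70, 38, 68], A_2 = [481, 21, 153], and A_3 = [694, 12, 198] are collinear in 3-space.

No

A_1A_2 = (411, -17, 85), A_1A_3 = (624, -26, 130).
Comparing components 3 and 1: (85)(624) − (411)(130) = -390 ≠ 0, so A_1A_2 and A_1A_3 are not parallel and the points are not collinear.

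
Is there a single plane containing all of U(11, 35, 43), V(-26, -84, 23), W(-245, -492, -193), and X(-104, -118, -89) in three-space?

The four points are coplanar iff the 3×3 determinant with rows UV, UW, UX is zero.
Rows: (-37, -119, -20), (-256, -527, -236), (-115, -153, -132).
Expanding along the first row: (-37)(33456) − (-119)(6652) + (-20)(-21437) = -17544.
Nonzero ⇒ not coplanar.

No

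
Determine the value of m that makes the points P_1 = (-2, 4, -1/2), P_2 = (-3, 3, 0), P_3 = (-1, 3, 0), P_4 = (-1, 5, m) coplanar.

-1

Normal to plane P_1P_2P_3: n = (0, 1, 2); plane equation n·P = 3.
Requiring n·P_4 = 3: (2)m + (5) = 3.
So m = -1.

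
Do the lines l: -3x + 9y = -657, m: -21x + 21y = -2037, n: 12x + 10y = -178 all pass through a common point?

Yes

Intersecting l and m: solving the 2×2 system gives (x, y) = (36, -61).
Substitute into n: (12)(36) + (10)(-61) = -178.
This equals -178, so (36, -61) lies on all three lines and they are concurrent.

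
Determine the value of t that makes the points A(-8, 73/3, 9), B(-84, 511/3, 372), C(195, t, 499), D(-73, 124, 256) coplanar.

Normal to plane ABD: n = (-117, -4823, 5746/3); plane equation n·P = -297557/3.
Requiring n·C = -297557/3: (-4823)t + (2798809/3) = -297557/3.
So t = 214.

214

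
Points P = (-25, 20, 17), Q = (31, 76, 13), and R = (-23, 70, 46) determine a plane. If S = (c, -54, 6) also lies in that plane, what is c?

A normal to the plane is n = PQ × PR = (1824, -1632, 2688).
S lies in the plane iff n · PS = 0.
This gives (1824)c + (136800) = 0, so c = -75.

-75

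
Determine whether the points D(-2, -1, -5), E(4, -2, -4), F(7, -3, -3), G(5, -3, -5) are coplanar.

A normal to the plane through D, E, F is n = DE × DF = (0, -3, -3).
The plane has equation n·P = 18. For G: n·G = 24.
24 ≠ 18, so G is off the plane.

No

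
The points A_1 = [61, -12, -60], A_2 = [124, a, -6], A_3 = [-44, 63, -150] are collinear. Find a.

-57

Collinearity requires A_1A_2 × A_1A_3 = 0; each component is linear in a.
The x-component gives (-90)a + (-5130) = 0, so a = -57.
The remaining components then also vanish.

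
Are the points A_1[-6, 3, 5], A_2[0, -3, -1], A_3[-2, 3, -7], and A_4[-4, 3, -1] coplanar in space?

Yes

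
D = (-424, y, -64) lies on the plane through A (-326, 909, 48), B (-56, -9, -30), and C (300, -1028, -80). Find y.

Coplanarity requires AB · (AC × AD) = 0.
AB = (270, -918, -78), AC = (626, -1937, -128); the triple product is linear in y with coefficient -14268 and constant term 10472712.
Setting it to zero: y = 734.

734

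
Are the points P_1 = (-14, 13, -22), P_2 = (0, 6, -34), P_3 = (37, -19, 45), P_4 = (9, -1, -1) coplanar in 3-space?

No

With P_1 as base: P_1P_2 = (14, -7, -12), P_1P_3 = (51, -32, 67), P_1P_4 = (23, -14, 21).
P_1P_3 × P_1P_4 = (266, 470, 22).
P_1P_2 · (P_1P_3 × P_1P_4) = 170.
Since 170 ≠ 0, the four points are not coplanar.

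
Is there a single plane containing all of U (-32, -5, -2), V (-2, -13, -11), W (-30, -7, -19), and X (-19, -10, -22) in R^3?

The four points are coplanar iff the 3×3 determinant with rows UV, UW, UX is zero.
Rows: (30, -8, -9), (2, -2, -17), (13, -5, -20).
Expanding along the first row: (30)(-45) − (-8)(181) + (-9)(16) = -46.
Nonzero ⇒ not coplanar.

No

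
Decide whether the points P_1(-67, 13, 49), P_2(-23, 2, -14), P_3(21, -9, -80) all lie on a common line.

No

P_1P_2 = (44, -11, -63), P_1P_3 = (88, -22, -129).
Comparing components 2 and 3: (-11)(-129) − (-63)(-22) = 33 ≠ 0, so P_1P_2 and P_1P_3 are not parallel and the points are not collinear.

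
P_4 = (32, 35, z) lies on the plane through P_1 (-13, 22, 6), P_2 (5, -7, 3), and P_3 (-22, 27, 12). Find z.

The plane through P_1, P_2, P_3 has equation −159x − 81y − 171z = -741.
Substituting P_4: (-171)z + (-7923) = -741, so z = -42.

-42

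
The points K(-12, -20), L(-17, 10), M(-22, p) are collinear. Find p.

The three points are collinear iff det[KL; KM] = 0.
This determinant is linear in p: (-5)p + (200) = 0, so p = 40.

40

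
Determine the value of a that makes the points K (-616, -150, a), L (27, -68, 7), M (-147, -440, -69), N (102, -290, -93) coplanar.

175

The points are coplanar iff KL · (KM × KN) = 0.
Expanding, this is linear in a: (-66528)a + (11642400) = 0.
So a = 175.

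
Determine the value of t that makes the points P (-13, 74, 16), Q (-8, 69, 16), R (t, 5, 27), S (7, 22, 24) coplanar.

12

The points are coplanar iff PQ · (PR × PS) = 0.
Expanding, this is linear in t: (40)t + (-480) = 0.
So t = 12.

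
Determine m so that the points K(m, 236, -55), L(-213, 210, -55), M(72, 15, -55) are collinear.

-251

Direction LM = (285, -195, 0). From the y-coordinate of K, the parameter along the line is τ = (236 − 210)/(-195) = -2/15.
Then m = (-213) + (-2/15)·(285) = -251.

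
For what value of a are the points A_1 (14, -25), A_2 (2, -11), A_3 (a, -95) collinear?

74

Collinearity: (A_3 − A_1) must be parallel to (A_2 − A_1) = (-12, 14).
Cross-multiplying the components: (a − 14)·(14) = (-70)·(-12).
Solving gives a = 74.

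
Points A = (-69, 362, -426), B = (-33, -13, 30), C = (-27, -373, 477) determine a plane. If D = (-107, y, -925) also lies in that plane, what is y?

772

The plane through A, B, C has equation −3465x − 13356y − 10710z = -33327.
Substituting D: (-13356)y + (10277505) = -33327, so y = 772.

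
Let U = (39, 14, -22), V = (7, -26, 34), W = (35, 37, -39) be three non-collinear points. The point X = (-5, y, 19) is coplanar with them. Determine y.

1

Coplanarity requires UV · (UW × UX) = 0.
UV = (-32, -40, 56), UW = (-4, 23, -17); the triple product is linear in y with coefficient -768 and constant term 768.
Setting it to zero: y = 1.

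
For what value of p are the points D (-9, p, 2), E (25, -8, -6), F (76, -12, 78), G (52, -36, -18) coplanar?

The points are coplanar iff DE · (DF × DG) = 0.
Expanding, this is linear in p: (-2880)p + (69120) = 0.
So p = 24.

24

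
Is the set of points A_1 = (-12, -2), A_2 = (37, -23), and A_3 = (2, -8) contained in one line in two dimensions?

A_1A_2 = (49, -21), A_1A_3 = (14, -6).
det[A_1A_2; A_1A_3] = (49)(-6) − (-21)(14) = 0.
The determinant is zero, so the points are collinear.

Yes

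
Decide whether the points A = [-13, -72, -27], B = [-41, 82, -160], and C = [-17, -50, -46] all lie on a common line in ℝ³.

AB = (-28, 154, -133), AC = (-4, 22, -19).
AB × AC = (0, 0, 0).
The cross product vanishes, so the three points are collinear.

Yes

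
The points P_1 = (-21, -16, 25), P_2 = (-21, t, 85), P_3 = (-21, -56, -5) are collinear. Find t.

64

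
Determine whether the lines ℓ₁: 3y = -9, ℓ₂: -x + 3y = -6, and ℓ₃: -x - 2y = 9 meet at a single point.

The three lines meet at one point iff the augmented coefficient matrix [aᵢ bᵢ cᵢ] has rank < 3, i.e. its determinant vanishes.
Here the determinant is 0.
It vanishes, so the lines are concurrent at (-3, -3).

Yes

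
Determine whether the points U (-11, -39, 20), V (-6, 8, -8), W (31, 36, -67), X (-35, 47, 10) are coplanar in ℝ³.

With U as base: UV = (5, 47, -28), UW = (42, 75, -87), UX = (-24, 86, -10).
UW × UX = (6732, 2508, 5412).
UV · (UW × UX) = 0.
The scalar triple product vanishes, so the four points are coplanar.

Yes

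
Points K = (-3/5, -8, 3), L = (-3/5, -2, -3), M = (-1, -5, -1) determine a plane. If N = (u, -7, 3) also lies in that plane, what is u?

A normal to the plane is n = KL × KM = (-6, 12/5, 12/5).
N lies in the plane iff n · KN = 0.
This gives (-6)u + (-6/5) = 0, so u = -1/5.

-1/5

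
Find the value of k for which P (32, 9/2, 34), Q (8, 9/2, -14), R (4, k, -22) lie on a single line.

9/2

Direction PQ = (-24, 0, -48). From the x-coordinate of R, the parameter along the line is τ = (4 − 32)/(-24) = 7/6.
Then k = 9/2 + 7/6·(0) = 9/2.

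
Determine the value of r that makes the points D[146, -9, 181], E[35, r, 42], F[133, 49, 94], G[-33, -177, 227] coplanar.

17

The points are coplanar iff DE · (DF × DG) = 0.
Expanding, this is linear in r: (16171)r + (-274907) = 0.
So r = 17.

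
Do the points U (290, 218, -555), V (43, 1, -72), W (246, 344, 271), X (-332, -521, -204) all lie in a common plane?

Yes

The four points are coplanar iff the 3×3 determinant with rows UV, UW, UX is zero.
Rows: (-247, -217, 483), (-44, 126, 826), (-622, -739, 351).
Expanding along the first row: (-247)(654640) − (-217)(498328) + (483)(110888) = 0.
Zero determinant ⇒ coplanar.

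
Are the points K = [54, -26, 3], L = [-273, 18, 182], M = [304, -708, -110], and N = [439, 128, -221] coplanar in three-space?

No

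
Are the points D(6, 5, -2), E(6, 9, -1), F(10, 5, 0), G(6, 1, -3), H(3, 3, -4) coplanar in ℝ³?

The plane through D, E, F has normal n = DE × DF = (8, 4, -16) and equation n·P = 100.
Checking the remaining points: n·G = 100, n·H = 100.
All equal 100, so all 5 points lie in one plane.

Yes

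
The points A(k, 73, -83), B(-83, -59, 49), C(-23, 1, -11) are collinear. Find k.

49

Collinearity requires AB × AC = 0; each component is linear in k.
The y-component gives (-60)k + (2940) = 0, so k = 49.
The remaining components then also vanish.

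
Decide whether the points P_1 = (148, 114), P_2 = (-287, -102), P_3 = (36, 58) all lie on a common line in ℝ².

No

P_1P_2 = (-435, -216), P_1P_3 = (-112, -56).
If collinear, P_1P_3 would be a scalar multiple of P_1P_2. But (-435)·(-56) ≠ (-216)·(-112) (difference 168), so they are not parallel; the points are not collinear.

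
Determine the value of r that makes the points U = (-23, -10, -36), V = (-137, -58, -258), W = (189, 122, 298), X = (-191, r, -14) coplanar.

Normal to plane UVW: n = (13272, -8988, -4872); plane equation n·P = -39984.
Requiring n·X = -39984: (-8988)r + (-2466744) = -39984.
So r = -270.

-270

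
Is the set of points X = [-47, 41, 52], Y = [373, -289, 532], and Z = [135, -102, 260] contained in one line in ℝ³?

Yes

XY = (420, -330, 480), XZ = (182, -143, 208).
XY × XZ = (0, 0, 0).
The cross product vanishes, so the three points are collinear.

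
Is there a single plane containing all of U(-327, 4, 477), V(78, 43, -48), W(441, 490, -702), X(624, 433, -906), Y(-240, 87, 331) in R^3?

The plane through U, V, W has normal n = UV × UW = (209169, 74295, 166878) and equation n·P = 11499723.
Checking the remaining points: n·X = 11499723, n·Y = 11499723.
All equal 11499723, so all 5 points lie in one plane.

Yes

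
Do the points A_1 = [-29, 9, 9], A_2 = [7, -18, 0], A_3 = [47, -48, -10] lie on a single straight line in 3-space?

Yes

A_1A_2 = (36, -27, -9), A_1A_3 = (76, -57, -19).
Each component of A_1A_3 is 19/9 times the corresponding component of A_1A_2, so A_1A_3 = 19/9·A_1A_2 and the points are collinear.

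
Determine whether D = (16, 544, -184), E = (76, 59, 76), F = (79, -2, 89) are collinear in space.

No

DE = (60, -485, 260), DF = (63, -546, 273).
DE × DF = (9555, 0, -2205).
The cross product is nonzero, so the points do not lie on one line.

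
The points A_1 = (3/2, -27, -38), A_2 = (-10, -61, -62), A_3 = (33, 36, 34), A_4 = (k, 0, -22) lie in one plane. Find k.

19/2

Normal to plane A_1A_2A_3: n = (-936, 72, 693/2); plane equation n·P = -16515.
Requiring n·A_4 = -16515: (-936)k + (-7623) = -16515.
So k = 19/2.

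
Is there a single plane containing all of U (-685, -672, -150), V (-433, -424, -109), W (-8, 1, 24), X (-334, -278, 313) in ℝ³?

No

A normal to the plane through U, V, W is n = UV × UW = (15559, -16091, 1700).
The plane has equation n·P = -99763. For X: n·X = -191308.
-191308 ≠ -99763, so X is off the plane.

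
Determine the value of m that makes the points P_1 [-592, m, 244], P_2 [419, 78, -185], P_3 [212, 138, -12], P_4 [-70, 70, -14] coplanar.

109

Coplanarity ⇔ det[P_1P_2; P_1P_3; P_1P_4] = 0.
Expanding, this is linear in m: (49200)m + (-5362800) = 0.
So m = 109.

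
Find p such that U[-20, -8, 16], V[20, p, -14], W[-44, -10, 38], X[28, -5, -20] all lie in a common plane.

-11/2

The points are coplanar iff UV · (UW × UX) = 0.
Expanding, this is linear in p: (192)p + (1056) = 0.
So p = -11/2.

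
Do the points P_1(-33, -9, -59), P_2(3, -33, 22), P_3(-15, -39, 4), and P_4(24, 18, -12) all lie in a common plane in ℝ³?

Yes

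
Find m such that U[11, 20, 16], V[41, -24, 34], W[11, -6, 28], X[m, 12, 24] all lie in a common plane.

Coplanarity ⇔ det[UV; UW; UX] = 0.
Expanding, this is linear in m: (-60)m + (-2700) = 0.
So m = -45.

-45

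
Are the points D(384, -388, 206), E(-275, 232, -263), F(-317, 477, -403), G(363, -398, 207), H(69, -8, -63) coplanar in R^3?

The plane through D, E, F has normal n = DE × DF = (28105, -72562, -135415) and equation n·P = 11050886.
Checking the remaining points: n·G = 11050886, n·H = 11050886.
All equal 11050886, so all 5 points lie in one plane.

Yes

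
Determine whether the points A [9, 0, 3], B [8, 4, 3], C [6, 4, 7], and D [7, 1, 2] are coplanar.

The four points are coplanar iff the 3×3 determinant with rows AB, AC, AD is zero.
Rows: (-1, 4, 0), (-3, 4, 4), (-2, 1, -1).
Expanding along the first row: (-1)(-8) − (4)(11) + (0)(5) = -36.
Nonzero ⇒ not coplanar.

No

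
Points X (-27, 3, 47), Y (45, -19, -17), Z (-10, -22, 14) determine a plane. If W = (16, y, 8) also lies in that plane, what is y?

Coplanarity requires XY · (XZ × XW) = 0.
XY = (72, -22, -64), XZ = (17, -25, -33); the triple product is linear in y with coefficient 1288 and constant term 14168.
Setting it to zero: y = -11.

-11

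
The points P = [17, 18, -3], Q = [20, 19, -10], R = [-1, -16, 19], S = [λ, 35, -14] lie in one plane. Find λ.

The points are coplanar iff PQ · (PR × PS) = 0.
Expanding, this is linear in λ: (-216)λ + (5616) = 0.
So λ = 26.

26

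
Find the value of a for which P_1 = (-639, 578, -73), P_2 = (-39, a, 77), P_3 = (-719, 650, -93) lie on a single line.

38

Direction P_1P_3 = (-80, 72, -20). From the x-coordinate of P_2, the parameter along the line is τ = (-39 − (-639))/(-80) = -15/2.
Then a = 578 + (-15/2)·(72) = 38.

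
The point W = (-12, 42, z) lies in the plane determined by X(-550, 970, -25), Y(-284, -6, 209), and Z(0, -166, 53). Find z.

The plane through X, Y, Z has equation 189696x + 107952y + 234624z = -5484960.
Substituting W: (234624)z + (2257632) = -5484960, so z = -33.

-33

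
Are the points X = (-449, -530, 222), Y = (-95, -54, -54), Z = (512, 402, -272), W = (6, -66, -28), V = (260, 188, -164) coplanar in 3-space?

Yes

The plane through X, Y, Z has normal n = XY × XZ = (22088, -90360, -127508) and equation n·P = 9666512.
Checking the remaining points: n·W = 9666512, n·V = 9666512.
All equal 9666512, so all 5 points lie in one plane.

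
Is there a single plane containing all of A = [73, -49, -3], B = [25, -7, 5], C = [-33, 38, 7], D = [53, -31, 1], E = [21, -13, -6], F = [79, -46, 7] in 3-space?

No

The plane through A, B, C has normal n = AB × AC = (-276, -368, 276) and equation n·P = -2944.
Checking the remaining points: n·D = -2944, n·E = -2668, n·F = -2944.
Since n·E = -2668 ≠ -2944, E is off the plane and the points are not all coplanar.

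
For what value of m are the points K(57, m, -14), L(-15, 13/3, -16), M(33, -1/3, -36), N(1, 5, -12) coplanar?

Coplanarity ⇔ det[KL; KM; KN] = 0.
Expanding, this is linear in m: (512)m + (-2048) = 0.
So m = 4.

4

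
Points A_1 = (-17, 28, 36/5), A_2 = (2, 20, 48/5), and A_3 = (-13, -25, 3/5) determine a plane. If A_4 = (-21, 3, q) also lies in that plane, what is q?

3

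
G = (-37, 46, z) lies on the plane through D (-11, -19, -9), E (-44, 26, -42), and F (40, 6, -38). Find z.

The plane through D, E, F has equation −480x − 2640y − 3120z = 83520.
Substituting G: (-3120)z + (-103680) = 83520, so z = -60.

-60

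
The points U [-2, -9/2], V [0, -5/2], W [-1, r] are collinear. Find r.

-7/2

Collinearity: (W − U) must be parallel to (V − U) = (2, 2).
Cross-multiplying the components: (r − (-9/2))·(2) = (1)·(2).
Solving gives r = -7/2.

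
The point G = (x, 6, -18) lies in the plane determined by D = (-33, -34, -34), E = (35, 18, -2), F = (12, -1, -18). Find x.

23

The plane through D, E, F has equation −224x + 352y − 96z = -1312.
Substituting G: (-224)x + (3840) = -1312, so x = 23.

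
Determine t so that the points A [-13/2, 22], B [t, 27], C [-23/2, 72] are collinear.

-7

The three points are collinear iff det[AB; AC] = 0.
This determinant is linear in t: (50)t + (350) = 0, so t = -7.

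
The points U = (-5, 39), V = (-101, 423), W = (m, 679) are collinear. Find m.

Collinearity: (W − U) must be parallel to (V − U) = (-96, 384).
Cross-multiplying the components: (m − (-5))·(384) = (640)·(-96).
Solving gives m = -165.

-165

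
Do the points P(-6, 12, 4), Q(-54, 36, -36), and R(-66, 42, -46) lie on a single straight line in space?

Yes

PQ = (-48, 24, -40), PR = (-60, 30, -50).
Each component of PR is 5/4 times the corresponding component of PQ, so PR = 5/4·PQ and the points are collinear.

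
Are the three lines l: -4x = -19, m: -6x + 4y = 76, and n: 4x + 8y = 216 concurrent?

No

Lines aᵢx + bᵢy = cᵢ with pairwise distinct directions are concurrent exactly when det[aᵢ bᵢ cᵢ] = 0.
Here the determinant is 192.
Nonzero, so no common point exists.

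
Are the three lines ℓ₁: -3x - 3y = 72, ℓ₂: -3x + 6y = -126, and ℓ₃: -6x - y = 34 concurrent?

Yes

Intersecting ℓ₁ and ℓ₂: solving the 2×2 system gives (x, y) = (-2, -22).
Substitute into ℓ₃: (-6)(-2) + (-1)(-22) = 34.
This equals 34, so (-2, -22) lies on all three lines and they are concurrent.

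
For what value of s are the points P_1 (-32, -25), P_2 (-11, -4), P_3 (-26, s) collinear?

-19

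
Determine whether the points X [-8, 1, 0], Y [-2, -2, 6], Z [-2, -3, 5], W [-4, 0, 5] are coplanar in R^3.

Yes

The four points are coplanar iff the 3×3 determinant with rows XY, XZ, XW is zero.
Rows: (6, -3, 6), (6, -4, 5), (4, -1, 5).
Expanding along the first row: (6)(-15) − (-3)(10) + (6)(10) = 0.
Zero determinant ⇒ coplanar.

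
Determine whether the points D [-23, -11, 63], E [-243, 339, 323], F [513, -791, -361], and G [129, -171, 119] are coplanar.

Yes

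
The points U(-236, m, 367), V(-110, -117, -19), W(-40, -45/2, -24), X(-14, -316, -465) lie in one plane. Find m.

-5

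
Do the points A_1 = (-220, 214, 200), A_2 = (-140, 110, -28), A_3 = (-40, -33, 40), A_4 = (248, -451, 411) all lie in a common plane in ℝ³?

A normal to the plane through A_1, A_2, A_3 is n = A_1A_2 × A_1A_3 = (-39676, -28240, -1040).
The plane has equation n·P = 2477360. For A_4: n·A_4 = 2469152.
2469152 ≠ 2477360, so A_4 is off the plane.

No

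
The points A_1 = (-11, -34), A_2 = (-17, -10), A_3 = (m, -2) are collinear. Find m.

-19

The three points are collinear iff det[A_1A_2; A_1A_3] = 0.
This determinant is linear in m: (-24)m + (-456) = 0, so m = -19.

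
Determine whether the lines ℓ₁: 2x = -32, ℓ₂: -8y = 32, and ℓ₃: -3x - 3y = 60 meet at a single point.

Yes

The three lines meet at one point iff the augmented coefficient matrix [aᵢ bᵢ cᵢ] has rank < 3, i.e. its determinant vanishes.
Here the determinant is 0.
It vanishes, so the lines are concurrent at (-16, -4).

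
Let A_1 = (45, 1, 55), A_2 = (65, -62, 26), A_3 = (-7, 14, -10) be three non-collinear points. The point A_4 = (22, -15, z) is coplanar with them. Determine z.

6

The plane through A_1, A_2, A_3 has equation 4472x + 2808y − 3016z = 38168.
Substituting A_4: (-3016)z + (56264) = 38168, so z = 6.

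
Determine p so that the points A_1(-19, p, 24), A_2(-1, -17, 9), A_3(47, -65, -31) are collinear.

1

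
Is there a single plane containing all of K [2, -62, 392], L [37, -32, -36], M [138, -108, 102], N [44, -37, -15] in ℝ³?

No

The four points are coplanar iff the 3×3 determinant with rows KL, KM, KN is zero.
Rows: (35, 30, -428), (136, -46, -290), (42, 25, -407).
Expanding along the first row: (35)(25972) − (30)(-43172) + (-428)(5332) = -77916.
Nonzero ⇒ not coplanar.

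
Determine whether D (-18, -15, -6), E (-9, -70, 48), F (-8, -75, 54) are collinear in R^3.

DE = (9, -55, 54), DF = (10, -60, 60).
DE × DF = (-60, 0, 10).
The cross product is nonzero, so the points do not lie on one line.

No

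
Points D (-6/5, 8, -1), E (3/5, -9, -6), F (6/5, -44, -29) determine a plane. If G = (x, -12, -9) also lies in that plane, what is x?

Coplanarity requires DE · (DF × DG) = 0.
DE = (9/5, -17, -5), DF = (12/5, -52, -28); the triple product is linear in x with coefficient 216 and constant term -432/5.
Setting it to zero: x = 2/5.

2/5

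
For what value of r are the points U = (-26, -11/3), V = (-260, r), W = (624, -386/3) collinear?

124/3

The three points are collinear iff det[UV; UW] = 0.
This determinant is linear in r: (-650)r + (80600/3) = 0, so r = 124/3.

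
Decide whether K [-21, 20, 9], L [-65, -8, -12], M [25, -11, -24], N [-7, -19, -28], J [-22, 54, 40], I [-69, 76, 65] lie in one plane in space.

The plane through K, L, M has normal n = KL × KM = (273, -2418, 2652) and equation n·P = -30225.
Checking the remaining points: n·N = -30225, n·J = -30498, n·I = -30225.
Since n·J = -30498 ≠ -30225, J is off the plane and the points are not all coplanar.

No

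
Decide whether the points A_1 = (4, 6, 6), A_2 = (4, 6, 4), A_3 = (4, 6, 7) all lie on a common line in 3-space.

Yes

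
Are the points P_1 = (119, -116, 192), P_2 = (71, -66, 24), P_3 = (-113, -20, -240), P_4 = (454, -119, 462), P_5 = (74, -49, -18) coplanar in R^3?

Yes

The plane through P_1, P_2, P_3 has normal n = P_1P_2 × P_1P_3 = (-5472, 18240, 6992) and equation n·P = -1424544.
Checking the remaining points: n·P_4 = -1424544, n·P_5 = -1424544.
All equal -1424544, so all 5 points lie in one plane.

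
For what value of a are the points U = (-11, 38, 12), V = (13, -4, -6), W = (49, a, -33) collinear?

Collinearity requires UV × UW = 0; each component is linear in a.
The x-component gives (18)a + (1206) = 0, so a = -67.
The remaining components then also vanish.

-67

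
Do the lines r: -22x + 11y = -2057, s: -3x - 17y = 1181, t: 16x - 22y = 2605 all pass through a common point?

No

Intersecting r and s: solving the 2×2 system gives (x, y) = (54, -79).
Substitute into t: (16)(54) + (-22)(-79) = 2602.
But t requires 2605 ≠ 2602, so the three lines have no common point.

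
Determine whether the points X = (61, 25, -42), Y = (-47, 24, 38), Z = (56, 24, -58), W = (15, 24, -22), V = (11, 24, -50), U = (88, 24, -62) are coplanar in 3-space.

The plane through X, Y, Z has normal n = XY × XZ = (96, -2128, 103) and equation n·P = -51670.
Checking the remaining points: n·W = -51898, n·V = -55166, n·U = -49010.
Since n·W = -51898 ≠ -51670, W is off the plane and the points are not all coplanar.

No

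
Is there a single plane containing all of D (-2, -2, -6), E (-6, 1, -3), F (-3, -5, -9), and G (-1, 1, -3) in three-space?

A normal to the plane through D, E, F is n = DE × DF = (0, -15, 15).
The plane has equation n·P = -60. For G: n·G = -60.
Equal, so G lies in the plane and all four are coplanar.

Yes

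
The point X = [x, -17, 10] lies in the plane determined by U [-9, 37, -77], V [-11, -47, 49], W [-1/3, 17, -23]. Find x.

-8

A normal to the plane is n = UV × UW = (-2016, 1200, 768).
X lies in the plane iff n · UX = 0.
This gives (-2016)x + (-16128) = 0, so x = -8.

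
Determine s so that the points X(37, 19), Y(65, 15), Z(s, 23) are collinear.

9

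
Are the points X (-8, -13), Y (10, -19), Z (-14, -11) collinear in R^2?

Yes

XY = (18, -6), XZ = (-6, 2).
Twice the signed area of △XYZ is (18)(2) − (-6)(-6) = 0.
The triangle is degenerate (zero area), so the points are collinear.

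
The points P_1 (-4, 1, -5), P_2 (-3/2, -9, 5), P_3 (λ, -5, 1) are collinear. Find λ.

-5/2

Collinearity requires P_1P_2 × P_1P_3 = 0; each component is linear in λ.
The y-component gives (10)λ + (25) = 0, so λ = -5/2.
The remaining components then also vanish.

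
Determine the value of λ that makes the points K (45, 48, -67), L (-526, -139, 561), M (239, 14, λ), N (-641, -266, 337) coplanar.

-663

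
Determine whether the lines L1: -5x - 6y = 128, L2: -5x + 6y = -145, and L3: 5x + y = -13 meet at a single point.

Intersecting L1 and L2: solving the 2×2 system gives (x, y) = (17/10, -91/4).
Substitute into L3: (5)(17/10) + (1)(-91/4) = -57/4.
But L3 requires -13 ≠ -57/4, so the three lines have no common point.

No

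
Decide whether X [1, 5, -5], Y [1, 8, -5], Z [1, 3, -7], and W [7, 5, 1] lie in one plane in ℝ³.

No

The four points are coplanar iff the 3×3 determinant with rows XY, XZ, XW is zero.
Rows: (0, 3, 0), (0, -2, -2), (6, 0, 6).
Expanding along the first row: (0)(-12) − (3)(12) + (0)(12) = -36.
Nonzero ⇒ not coplanar.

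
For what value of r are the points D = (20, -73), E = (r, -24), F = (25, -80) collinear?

Collinearity: (E − D) must be parallel to (F − D) = (5, -7).
Cross-multiplying the components: (r − 20)·(-7) = (49)·(5).
Solving gives r = -15.

-15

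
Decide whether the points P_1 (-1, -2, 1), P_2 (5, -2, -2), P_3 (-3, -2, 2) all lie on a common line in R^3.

Yes

P_1P_2 = (6, 0, -3), P_1P_3 = (-2, 0, 1).
P_1P_2 × P_1P_3 = (0, 0, 0).
The cross product vanishes, so the three points are collinear.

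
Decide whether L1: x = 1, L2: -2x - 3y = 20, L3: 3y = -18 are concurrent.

No

Lines aᵢx + bᵢy = cᵢ with pairwise distinct directions are concurrent exactly when det[aᵢ bᵢ cᵢ] = 0.
Here the determinant is -12.
Nonzero, so no common point exists.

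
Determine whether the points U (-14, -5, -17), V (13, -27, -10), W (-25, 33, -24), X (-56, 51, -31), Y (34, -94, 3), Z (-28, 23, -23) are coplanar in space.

No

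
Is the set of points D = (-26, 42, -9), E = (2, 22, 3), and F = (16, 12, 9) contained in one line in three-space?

DE = (28, -20, 12), DF = (42, -30, 18).
Each component of DF is 3/2 times the corresponding component of DE, so DF = 3/2·DE and the points are collinear.

Yes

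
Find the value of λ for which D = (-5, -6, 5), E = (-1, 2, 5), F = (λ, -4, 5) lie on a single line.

-4

Collinearity requires DE × DF = 0; each component is linear in λ.
The z-component gives (-8)λ + (-32) = 0, so λ = -4.
The remaining components then also vanish.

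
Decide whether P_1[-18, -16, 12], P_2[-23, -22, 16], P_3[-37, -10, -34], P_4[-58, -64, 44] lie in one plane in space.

With P_1 as base: P_1P_2 = (-5, -6, 4), P_1P_3 = (-19, 6, -46), P_1P_4 = (-40, -48, 32).
P_1P_3 × P_1P_4 = (-2016, 2448, 1152).
P_1P_2 · (P_1P_3 × P_1P_4) = 0.
The scalar triple product vanishes, so the four points are coplanar.

Yes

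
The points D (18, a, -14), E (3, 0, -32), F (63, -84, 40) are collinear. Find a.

-21

Direction EF = (60, -84, 72). From the x-coordinate of D, the parameter along the line is τ = (18 − 3)/60 = 1/4.
Then a = 0 + 1/4·(-84) = -21.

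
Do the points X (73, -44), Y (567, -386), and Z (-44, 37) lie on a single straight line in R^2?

XY = (494, -342), XZ = (-117, 81).
det[XY; XZ] = (494)(81) − (-342)(-117) = 0.
The determinant is zero, so the points are collinear.

Yes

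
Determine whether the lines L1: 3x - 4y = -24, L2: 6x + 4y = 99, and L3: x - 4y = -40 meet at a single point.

The three lines meet at one point iff the augmented coefficient matrix [aᵢ bᵢ cᵢ] has rank < 3, i.e. its determinant vanishes.
Here the determinant is 24.
Nonzero, so no common point exists.

No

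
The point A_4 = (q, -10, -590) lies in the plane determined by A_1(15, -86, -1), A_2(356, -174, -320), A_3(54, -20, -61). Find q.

572

A normal to the plane is n = A_1A_2 × A_1A_3 = (26334, 8019, 25938).
A_4 lies in the plane iff n · A_1A_4 = 0.
This gives (26334)q + (-15063048) = 0, so q = 572.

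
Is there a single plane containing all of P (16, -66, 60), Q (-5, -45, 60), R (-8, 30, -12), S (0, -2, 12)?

Yes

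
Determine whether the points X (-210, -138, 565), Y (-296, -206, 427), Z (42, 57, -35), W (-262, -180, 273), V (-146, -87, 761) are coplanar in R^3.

Yes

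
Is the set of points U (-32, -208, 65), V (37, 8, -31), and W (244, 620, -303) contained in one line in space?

No

UV = (69, 216, -96), UW = (276, 828, -368).
Comparing components 3 and 1: (-96)(276) − (69)(-368) = -1104 ≠ 0, so UV and UW are not parallel and the points are not collinear.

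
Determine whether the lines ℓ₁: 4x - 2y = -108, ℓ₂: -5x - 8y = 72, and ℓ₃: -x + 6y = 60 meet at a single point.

Yes

The three lines meet at one point iff the augmented coefficient matrix [aᵢ bᵢ cᵢ] has rank < 3, i.e. its determinant vanishes.
Here the determinant is 0.
It vanishes, so the lines are concurrent at (-24, 6).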